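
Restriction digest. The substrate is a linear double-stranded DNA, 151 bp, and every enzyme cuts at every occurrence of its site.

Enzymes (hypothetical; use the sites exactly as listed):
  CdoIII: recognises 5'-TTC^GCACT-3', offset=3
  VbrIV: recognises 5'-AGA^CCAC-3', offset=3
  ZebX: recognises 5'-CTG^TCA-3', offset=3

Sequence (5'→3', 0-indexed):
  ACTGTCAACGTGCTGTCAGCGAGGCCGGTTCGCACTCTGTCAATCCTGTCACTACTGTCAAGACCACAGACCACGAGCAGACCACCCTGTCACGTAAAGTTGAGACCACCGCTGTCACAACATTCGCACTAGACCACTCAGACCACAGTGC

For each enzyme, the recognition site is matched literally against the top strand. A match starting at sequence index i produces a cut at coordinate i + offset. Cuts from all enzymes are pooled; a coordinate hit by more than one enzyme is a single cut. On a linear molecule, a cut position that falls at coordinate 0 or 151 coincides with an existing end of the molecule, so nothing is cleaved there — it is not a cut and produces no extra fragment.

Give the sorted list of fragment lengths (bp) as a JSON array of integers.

[4,6,7,8,8,8,9,9,9,9,9,11,11,11,16,16]

Site scan:
  CdoIII TTCGCACT/3: at [28, 122] ⇒ [31, 125]
  VbrIV AGACCAC/3: at [60, 67, 78, 102, 130, 139] ⇒ [63, 70, 81, 105, 133, 142]
  ZebX CTGTCA/3: at [1, 12, 36, 45, 54, 86, 111] ⇒ [4, 15, 39, 48, 57, 89, 114]

Pooled cuts: [4, 15, 31, 39, 48, 57, 63, 70, 81, 89, 105, 114, 125, 133, 142]

Fragment lengths:
  [0,4): 4 bp
  [4,15): 11 bp
  [15,31): 16 bp
  [31,39): 8 bp
  [39,48): 9 bp
  [48,57): 9 bp
  [57,63): 6 bp
  [63,70): 7 bp
  [70,81): 11 bp
  [81,89): 8 bp
  [89,105): 16 bp
  [105,114): 9 bp
  [114,125): 11 bp
  [125,133): 8 bp
  [133,142): 9 bp
  [142,151): 9 bp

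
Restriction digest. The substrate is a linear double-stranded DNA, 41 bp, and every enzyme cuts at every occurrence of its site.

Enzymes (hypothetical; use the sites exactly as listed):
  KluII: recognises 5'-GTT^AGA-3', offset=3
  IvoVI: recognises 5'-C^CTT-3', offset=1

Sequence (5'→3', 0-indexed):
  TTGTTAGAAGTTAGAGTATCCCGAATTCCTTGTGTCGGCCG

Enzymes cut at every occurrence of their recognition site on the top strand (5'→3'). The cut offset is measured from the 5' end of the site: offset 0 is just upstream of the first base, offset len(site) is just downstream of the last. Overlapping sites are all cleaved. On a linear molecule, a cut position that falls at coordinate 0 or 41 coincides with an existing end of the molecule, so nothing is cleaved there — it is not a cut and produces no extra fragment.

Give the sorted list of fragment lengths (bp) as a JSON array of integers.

[5,7,13,16]

Site scan:
  KluII GTTAGA/3: at [2, 9] ⇒ [5, 12]
  IvoVI CCTT/1: at [27] ⇒ [28]

All cut coordinates (distinct, sorted): [5, 12, 28]

Fragment lengths:
  [0,5): 5 bp
  [5,12): 7 bp
  [12,28): 16 bp
  [28,41): 13 bp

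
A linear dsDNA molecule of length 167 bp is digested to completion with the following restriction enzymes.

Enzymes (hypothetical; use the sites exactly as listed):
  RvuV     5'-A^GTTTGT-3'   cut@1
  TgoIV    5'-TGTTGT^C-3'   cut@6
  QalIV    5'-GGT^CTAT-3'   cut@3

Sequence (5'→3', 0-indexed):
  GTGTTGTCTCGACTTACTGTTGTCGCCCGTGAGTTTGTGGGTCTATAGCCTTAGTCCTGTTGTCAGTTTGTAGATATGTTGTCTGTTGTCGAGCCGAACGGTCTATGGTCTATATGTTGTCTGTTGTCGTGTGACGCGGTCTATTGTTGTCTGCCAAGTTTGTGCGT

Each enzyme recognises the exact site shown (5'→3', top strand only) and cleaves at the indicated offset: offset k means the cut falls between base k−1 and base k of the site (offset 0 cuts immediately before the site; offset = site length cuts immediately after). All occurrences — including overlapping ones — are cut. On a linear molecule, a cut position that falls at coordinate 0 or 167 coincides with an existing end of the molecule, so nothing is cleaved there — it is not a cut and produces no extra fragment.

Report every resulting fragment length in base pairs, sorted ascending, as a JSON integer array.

[2,7,7,7,7,7,9,10,10,10,11,13,13,16,17,21]

Site scan:
  RvuV AGTTTGT/1: at [31, 64, 156] ⇒ [32, 65, 157]
  TgoIV TGTTGTC/6: at [1, 17, 57, 76, 83, 114, 121, 144] ⇒ [7, 23, 63, 82, 89, 120, 127, 150]
  QalIV GGTCTAT/3: at [39, 99, 106, 137] ⇒ [42, 102, 109, 140]

All cut coordinates (distinct, sorted): [7, 23, 32, 42, 63, 65, 82, 89, 102, 109, 120, 127, 140, 150, 157]

Fragment lengths:
  [0,7): 7 bp
  [7,23): 16 bp
  [23,32): 9 bp
  [32,42): 10 bp
  [42,63): 21 bp
  [63,65): 2 bp
  [65,82): 17 bp
  [82,89): 7 bp
  [89,102): 13 bp
  [102,109): 7 bp
  [109,120): 11 bp
  [120,127): 7 bp
  [127,140): 13 bp
  [140,150): 10 bp
  [150,157): 7 bp
  [157,167): 10 bp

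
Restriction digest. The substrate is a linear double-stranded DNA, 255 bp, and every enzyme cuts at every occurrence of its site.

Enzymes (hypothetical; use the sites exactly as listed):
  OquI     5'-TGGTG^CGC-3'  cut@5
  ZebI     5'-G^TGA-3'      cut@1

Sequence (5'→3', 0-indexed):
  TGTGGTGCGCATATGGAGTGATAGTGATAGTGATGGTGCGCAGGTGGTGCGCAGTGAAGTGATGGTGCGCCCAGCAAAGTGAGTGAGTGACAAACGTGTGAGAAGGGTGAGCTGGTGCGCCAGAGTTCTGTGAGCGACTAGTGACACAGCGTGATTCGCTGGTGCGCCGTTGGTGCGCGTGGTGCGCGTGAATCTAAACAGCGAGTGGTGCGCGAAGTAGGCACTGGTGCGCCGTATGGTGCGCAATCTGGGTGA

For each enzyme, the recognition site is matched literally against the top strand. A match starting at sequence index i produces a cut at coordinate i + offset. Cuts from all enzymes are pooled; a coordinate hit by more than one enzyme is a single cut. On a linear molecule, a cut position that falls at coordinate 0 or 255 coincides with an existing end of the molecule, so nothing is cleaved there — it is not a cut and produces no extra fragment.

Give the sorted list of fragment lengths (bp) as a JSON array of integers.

Site scan:
  OquI (TGGTGCGC, off=5): starts [2, 33, 44, 62, 112, 159, 170, 179, 205, 224, 236] → cuts [7, 38, 49, 67, 117, 164, 175, 184, 210, 229, 241]
  ZebI (GTGA, off=1): starts [17, 23, 29, 53, 58, 78, 82, 86, 97, 106, 129, 140, 150, 187, 251] → cuts [18, 24, 30, 54, 59, 79, 83, 87, 98, 107, 130, 141, 151, 188, 252]

All cut coordinates (distinct, sorted): [7, 18, 24, 30, 38, 49, 54, 59, 67, 79, 83, 87, 98, 107, 117, 130, 141, 151, 164, 175, 184, 188, 210, 229, 241, 252]

Fragment lengths:
  [0,7): 7 bp
  [7,18): 11 bp
  [18,24): 6 bp
  [24,30): 6 bp
  [30,38): 8 bp
  [38,49): 11 bp
  [49,54): 5 bp
  [54,59): 5 bp
  [59,67): 8 bp
  [67,79): 12 bp
  [79,83): 4 bp
  [83,87): 4 bp
  [87,98): 11 bp
  [98,107): 9 bp
  [107,117): 10 bp
  [117,130): 13 bp
  [130,141): 11 bp
  [141,151): 10 bp
  [151,164): 13 bp
  [164,175): 11 bp
  [175,184): 9 bp
  [184,188): 4 bp
  [188,210): 22 bp
  [210,229): 19 bp
  [229,241): 12 bp
  [241,252): 11 bp
  [252,255): 3 bp

[3,4,4,4,5,5,6,6,7,8,8,9,9,10,10,11,11,11,11,11,11,12,12,13,13,19,22]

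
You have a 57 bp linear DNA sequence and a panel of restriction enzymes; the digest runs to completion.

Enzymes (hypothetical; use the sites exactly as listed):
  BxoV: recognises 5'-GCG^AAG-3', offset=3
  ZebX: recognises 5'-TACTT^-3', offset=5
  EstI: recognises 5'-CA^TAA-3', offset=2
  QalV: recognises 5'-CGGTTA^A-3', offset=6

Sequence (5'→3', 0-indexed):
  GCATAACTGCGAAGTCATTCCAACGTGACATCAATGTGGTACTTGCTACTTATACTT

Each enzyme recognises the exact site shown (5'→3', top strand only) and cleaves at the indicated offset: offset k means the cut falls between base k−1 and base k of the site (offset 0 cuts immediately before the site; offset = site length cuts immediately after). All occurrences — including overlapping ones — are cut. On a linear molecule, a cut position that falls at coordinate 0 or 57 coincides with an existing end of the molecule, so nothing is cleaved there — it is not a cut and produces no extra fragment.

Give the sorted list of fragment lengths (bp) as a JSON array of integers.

Per-enzyme occurrences:
  BxoV (GCGAAG, off=3): starts [8] → cuts [11]
  ZebX (TACTT, off=5): starts [39, 46, 52] → cuts [44, 51] (position 57 is a terminus of the linear molecule — no cut)
  EstI (CATAA, off=2): starts [1] → cuts [3]
  QalV (CGGTTAA, off=6): no sites

All cut coordinates (distinct, sorted): [3, 11, 44, 51]

Fragments:
  [0,3): 3 bp
  [3,11): 8 bp
  [11,44): 33 bp
  [44,51): 7 bp
  [51,57): 6 bp

[3,6,7,8,33]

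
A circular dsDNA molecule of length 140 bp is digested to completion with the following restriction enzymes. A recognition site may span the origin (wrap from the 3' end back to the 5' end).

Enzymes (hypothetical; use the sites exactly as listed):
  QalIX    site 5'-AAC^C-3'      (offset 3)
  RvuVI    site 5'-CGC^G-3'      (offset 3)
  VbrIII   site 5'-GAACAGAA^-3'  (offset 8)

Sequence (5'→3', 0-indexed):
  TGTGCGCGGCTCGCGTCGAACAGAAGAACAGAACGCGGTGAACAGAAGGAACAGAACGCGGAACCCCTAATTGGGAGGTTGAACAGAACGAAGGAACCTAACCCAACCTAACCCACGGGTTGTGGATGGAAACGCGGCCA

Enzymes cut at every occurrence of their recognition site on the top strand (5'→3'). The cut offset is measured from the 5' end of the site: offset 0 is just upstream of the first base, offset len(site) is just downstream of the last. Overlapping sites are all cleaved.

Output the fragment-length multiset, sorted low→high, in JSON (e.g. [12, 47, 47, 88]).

Site scan:
  QalIX (AACC, off=3): starts [61, 94, 99, 104, 109] → cuts [64, 97, 102, 107, 112]
  RvuVI (CGCG, off=3): starts [4, 11, 33, 56, 132] → cuts [7, 14, 36, 59, 135]
  VbrIII (GAACAGAA, off=8): starts [17, 25, 39, 48, 80] → cuts [25, 33, 47, 56, 88]

Pooled cuts: [7, 14, 25, 33, 36, 47, 56, 59, 64, 88, 97, 102, 107, 112, 135]

Fragments:
  7→14: 7 bp
  14→25: 11 bp
  25→33: 8 bp
  33→36: 3 bp
  36→47: 11 bp
  47→56: 9 bp
  56→59: 3 bp
  59→64: 5 bp
  64→88: 24 bp
  88→97: 9 bp
  97→102: 5 bp
  102→107: 5 bp
  107→112: 5 bp
  112→135: 23 bp
  135→7 (wrap): 140-135+7 = 12 bp

[3,3,5,5,5,5,7,8,9,9,11,11,12,23,24]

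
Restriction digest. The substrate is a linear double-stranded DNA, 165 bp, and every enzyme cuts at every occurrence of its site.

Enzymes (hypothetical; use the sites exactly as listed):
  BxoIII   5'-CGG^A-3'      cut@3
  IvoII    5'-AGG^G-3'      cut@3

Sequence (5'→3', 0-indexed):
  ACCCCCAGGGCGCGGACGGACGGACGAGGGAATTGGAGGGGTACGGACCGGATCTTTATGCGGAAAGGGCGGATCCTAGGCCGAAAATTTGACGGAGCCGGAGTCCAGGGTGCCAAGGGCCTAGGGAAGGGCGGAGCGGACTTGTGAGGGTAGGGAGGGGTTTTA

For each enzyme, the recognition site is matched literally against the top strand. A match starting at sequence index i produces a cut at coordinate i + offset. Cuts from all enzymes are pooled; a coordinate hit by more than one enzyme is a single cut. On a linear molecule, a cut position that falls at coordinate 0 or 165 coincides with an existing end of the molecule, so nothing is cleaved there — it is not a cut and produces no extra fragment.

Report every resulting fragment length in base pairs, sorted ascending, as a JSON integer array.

Per-enzyme occurrences:
  BxoIII (CGGA, off=3): starts [12, 16, 20, 43, 48, 60, 69, 92, 98, 131, 136] → cuts [15, 19, 23, 46, 51, 63, 72, 95, 101, 134, 139]
  IvoII (AGGG, off=3): starts [6, 26, 36, 65, 106, 115, 122, 127, 146, 151, 155] → cuts [9, 29, 39, 68, 109, 118, 125, 130, 149, 154, 158]

Pooled cuts: [9, 15, 19, 23, 29, 39, 46, 51, 63, 68, 72, 95, 101, 109, 118, 125, 130, 134, 139, 149, 154, 158]

Fragments:
  [0,9): 9 bp
  [9,15): 6 bp
  [15,19): 4 bp
  [19,23): 4 bp
  [23,29): 6 bp
  [29,39): 10 bp
  [39,46): 7 bp
  [46,51): 5 bp
  [51,63): 12 bp
  [63,68): 5 bp
  [68,72): 4 bp
  [72,95): 23 bp
  [95,101): 6 bp
  [101,109): 8 bp
  [109,118): 9 bp
  [118,125): 7 bp
  [125,130): 5 bp
  [130,134): 4 bp
  [134,139): 5 bp
  [139,149): 10 bp
  [149,154): 5 bp
  [154,158): 4 bp
  [158,165): 7 bp

[4,4,4,4,4,5,5,5,5,5,6,6,6,7,7,7,8,9,9,10,10,12,23]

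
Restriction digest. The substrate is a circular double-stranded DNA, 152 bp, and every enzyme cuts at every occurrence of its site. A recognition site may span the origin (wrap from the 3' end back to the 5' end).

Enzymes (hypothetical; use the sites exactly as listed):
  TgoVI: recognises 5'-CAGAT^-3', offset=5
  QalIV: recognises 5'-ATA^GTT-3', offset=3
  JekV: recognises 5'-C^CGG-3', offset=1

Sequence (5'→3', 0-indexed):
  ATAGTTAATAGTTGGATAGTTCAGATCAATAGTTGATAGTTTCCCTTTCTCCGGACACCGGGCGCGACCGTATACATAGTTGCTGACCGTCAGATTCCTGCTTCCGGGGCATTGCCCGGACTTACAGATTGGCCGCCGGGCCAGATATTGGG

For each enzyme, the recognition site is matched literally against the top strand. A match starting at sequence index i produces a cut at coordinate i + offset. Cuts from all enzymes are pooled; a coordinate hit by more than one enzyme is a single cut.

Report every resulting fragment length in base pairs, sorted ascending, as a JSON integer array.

[5,7,7,7,7,8,8,9,9,10,12,13,13,17,20]

Per-enzyme occurrences:
  TgoVI (CAGAT, off=5): starts [21, 90, 124, 141] → cuts [26, 95, 129, 146]
  QalIV (ATAGTT, off=3): starts [0, 7, 15, 28, 35, 75] → cuts [3, 10, 18, 31, 38, 78]
  JekV (CCGG, off=1): starts [50, 57, 103, 115, 135] → cuts [51, 58, 104, 116, 136]

Pooled cuts: [3, 10, 18, 26, 31, 38, 51, 58, 78, 95, 104, 116, 129, 136, 146]

Fragments:
  3→10: 7 bp
  10→18: 8 bp
  18→26: 8 bp
  26→31: 5 bp
  31→38: 7 bp
  38→51: 13 bp
  51→58: 7 bp
  58→78: 20 bp
  78→95: 17 bp
  95→104: 9 bp
  104→116: 12 bp
  116→129: 13 bp
  129→136: 7 bp
  136→146: 10 bp
  146→3 (wrap): 152-146+3 = 9 bp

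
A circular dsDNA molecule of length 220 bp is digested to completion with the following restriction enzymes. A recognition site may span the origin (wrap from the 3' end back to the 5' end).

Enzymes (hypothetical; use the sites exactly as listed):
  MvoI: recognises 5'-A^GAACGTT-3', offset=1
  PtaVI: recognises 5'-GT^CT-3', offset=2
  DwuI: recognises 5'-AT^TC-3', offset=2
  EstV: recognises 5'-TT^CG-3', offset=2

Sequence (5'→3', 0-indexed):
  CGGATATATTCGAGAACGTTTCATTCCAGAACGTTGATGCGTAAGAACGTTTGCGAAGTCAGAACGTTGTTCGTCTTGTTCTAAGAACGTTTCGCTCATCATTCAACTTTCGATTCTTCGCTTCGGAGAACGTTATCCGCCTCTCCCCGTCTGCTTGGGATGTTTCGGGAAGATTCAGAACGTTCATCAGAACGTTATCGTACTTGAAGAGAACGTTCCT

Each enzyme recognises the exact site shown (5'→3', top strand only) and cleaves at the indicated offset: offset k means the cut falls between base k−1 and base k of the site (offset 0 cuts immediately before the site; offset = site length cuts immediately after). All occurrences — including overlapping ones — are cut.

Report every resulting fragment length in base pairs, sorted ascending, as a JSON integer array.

[1,3,3,3,4,4,4,4,5,8,8,9,10,10,10,11,12,15,16,17,19,21,23]

Per-enzyme occurrences:
  MvoI (AGAACGTT, off=1): starts [12, 27, 43, 60, 83, 126, 176, 188, 209] → cuts [13, 28, 44, 61, 84, 127, 177, 189, 210]
  PtaVI (GTCT, off=2): starts [72, 148] → cuts [74, 150]
  DwuI (ATTC, off=2): starts [7, 22, 100, 112, 172] → cuts [9, 24, 102, 114, 174]
  EstV (TTCG, off=2): starts [8, 69, 90, 108, 116, 121, 163] → cuts [10, 71, 92, 110, 118, 123, 165]

All cut coordinates (distinct, sorted): [9, 10, 13, 24, 28, 44, 61, 71, 74, 84, 92, 102, 110, 114, 118, 123, 127, 150, 165, 174, 177, 189, 210]

Fragments:
  9→10: 1 bp
  10→13: 3 bp
  13→24: 11 bp
  24→28: 4 bp
  28→44: 16 bp
  44→61: 17 bp
  61→71: 10 bp
  71→74: 3 bp
  74→84: 10 bp
  84→92: 8 bp
  92→102: 10 bp
  102→110: 8 bp
  110→114: 4 bp
  114→118: 4 bp
  118→123: 5 bp
  123→127: 4 bp
  127→150: 23 bp
  150→165: 15 bp
  165→174: 9 bp
  174→177: 3 bp
  177→189: 12 bp
  189→210: 21 bp
  210→9 (wrap): 220-210+9 = 19 bp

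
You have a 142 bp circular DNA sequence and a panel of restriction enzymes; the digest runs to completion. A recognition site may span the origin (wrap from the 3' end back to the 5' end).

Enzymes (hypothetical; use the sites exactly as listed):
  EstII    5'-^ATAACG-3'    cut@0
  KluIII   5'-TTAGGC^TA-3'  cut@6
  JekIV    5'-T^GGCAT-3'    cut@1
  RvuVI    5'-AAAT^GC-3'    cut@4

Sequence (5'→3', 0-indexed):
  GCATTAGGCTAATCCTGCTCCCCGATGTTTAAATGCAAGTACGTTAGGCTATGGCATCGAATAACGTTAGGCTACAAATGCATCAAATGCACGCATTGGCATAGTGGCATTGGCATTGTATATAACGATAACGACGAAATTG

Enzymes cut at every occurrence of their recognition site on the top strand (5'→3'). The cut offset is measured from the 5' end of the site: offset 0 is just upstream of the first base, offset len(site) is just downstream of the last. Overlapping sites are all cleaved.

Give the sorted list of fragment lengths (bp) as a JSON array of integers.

[3,6,6,7,8,8,9,9,10,10,12,14,15,25]

Per-enzyme occurrences:
  EstII (ATAACG, off=0): starts [60, 121, 127] → cuts [60, 121, 127]
  KluIII (TTAGGCTA, off=6): starts [3, 43, 66] → cuts [9, 49, 72]
  JekIV (TGGCAT, off=1): starts [51, 96, 104, 110, 140] → cuts [52, 97, 105, 111, 141]
  RvuVI (AAATGC, off=4): starts [30, 75, 84] → cuts [34, 79, 88]

All cut coordinates (distinct, sorted): [9, 34, 49, 52, 60, 72, 79, 88, 97, 105, 111, 121, 127, 141]

Fragments:
  9→34: 25 bp
  34→49: 15 bp
  49→52: 3 bp
  52→60: 8 bp
  60→72: 12 bp
  72→79: 7 bp
  79→88: 9 bp
  88→97: 9 bp
  97→105: 8 bp
  105→111: 6 bp
  111→121: 10 bp
  121→127: 6 bp
  127→141: 14 bp
  141→9 (wrap): 142-141+9 = 10 bp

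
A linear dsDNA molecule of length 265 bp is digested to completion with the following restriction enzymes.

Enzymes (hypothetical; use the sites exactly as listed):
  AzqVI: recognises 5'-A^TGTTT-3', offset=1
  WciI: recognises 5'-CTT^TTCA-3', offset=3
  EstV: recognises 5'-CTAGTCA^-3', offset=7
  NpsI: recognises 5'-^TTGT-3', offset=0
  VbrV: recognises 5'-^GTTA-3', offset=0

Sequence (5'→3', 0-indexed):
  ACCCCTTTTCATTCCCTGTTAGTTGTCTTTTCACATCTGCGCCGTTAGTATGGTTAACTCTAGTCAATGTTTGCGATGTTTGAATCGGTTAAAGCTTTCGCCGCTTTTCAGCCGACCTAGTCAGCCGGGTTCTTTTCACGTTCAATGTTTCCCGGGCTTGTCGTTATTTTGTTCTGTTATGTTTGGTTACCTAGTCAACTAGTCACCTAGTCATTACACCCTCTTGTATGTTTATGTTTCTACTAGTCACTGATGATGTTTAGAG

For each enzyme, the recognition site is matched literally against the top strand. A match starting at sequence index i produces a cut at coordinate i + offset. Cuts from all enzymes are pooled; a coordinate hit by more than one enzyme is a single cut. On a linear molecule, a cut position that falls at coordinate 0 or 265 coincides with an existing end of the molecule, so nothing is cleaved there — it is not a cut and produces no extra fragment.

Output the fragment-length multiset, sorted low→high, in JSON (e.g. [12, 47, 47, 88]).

[1,4,5,5,5,6,6,6,7,7,7,7,8,8,9,9,9,10,10,11,11,11,12,12,14,14,15,17,19]

Per-enzyme occurrences:
  AzqVI (ATGTTT, off=1): starts [66, 75, 144, 178, 227, 233, 255] → cuts [67, 76, 145, 179, 228, 234, 256]
  WciI (CTTTTCA, off=3): starts [4, 26, 103, 131] → cuts [7, 29, 106, 134]
  EstV (CTAGTCA, off=7): starts [59, 116, 190, 198, 206, 242] → cuts [66, 123, 197, 205, 213, 249]
  NpsI (TTGT, off=0): starts [22, 157, 168, 223] → cuts [22, 157, 168, 223]
  VbrV (GTTA, off=0): starts [17, 43, 52, 87, 162, 175, 185] → cuts [17, 43, 52, 87, 162, 175, 185]

All cut coordinates (distinct, sorted): [7, 17, 22, 29, 43, 52, 66, 67, 76, 87, 106, 123, 134, 145, 157, 162, 168, 175, 179, 185, 197, 205, 213, 223, 228, 234, 249, 256]

Fragment lengths:
  [0,7): 7 bp
  [7,17): 10 bp
  [17,22): 5 bp
  [22,29): 7 bp
  [29,43): 14 bp
  [43,52): 9 bp
  [52,66): 14 bp
  [66,67): 1 bp
  [67,76): 9 bp
  [76,87): 11 bp
  [87,106): 19 bp
  [106,123): 17 bp
  [123,134): 11 bp
  [134,145): 11 bp
  [145,157): 12 bp
  [157,162): 5 bp
  [162,168): 6 bp
  [168,175): 7 bp
  [175,179): 4 bp
  [179,185): 6 bp
  [185,197): 12 bp
  [197,205): 8 bp
  [205,213): 8 bp
  [213,223): 10 bp
  [223,228): 5 bp
  [228,234): 6 bp
  [234,249): 15 bp
  [249,256): 7 bp
  [256,265): 9 bp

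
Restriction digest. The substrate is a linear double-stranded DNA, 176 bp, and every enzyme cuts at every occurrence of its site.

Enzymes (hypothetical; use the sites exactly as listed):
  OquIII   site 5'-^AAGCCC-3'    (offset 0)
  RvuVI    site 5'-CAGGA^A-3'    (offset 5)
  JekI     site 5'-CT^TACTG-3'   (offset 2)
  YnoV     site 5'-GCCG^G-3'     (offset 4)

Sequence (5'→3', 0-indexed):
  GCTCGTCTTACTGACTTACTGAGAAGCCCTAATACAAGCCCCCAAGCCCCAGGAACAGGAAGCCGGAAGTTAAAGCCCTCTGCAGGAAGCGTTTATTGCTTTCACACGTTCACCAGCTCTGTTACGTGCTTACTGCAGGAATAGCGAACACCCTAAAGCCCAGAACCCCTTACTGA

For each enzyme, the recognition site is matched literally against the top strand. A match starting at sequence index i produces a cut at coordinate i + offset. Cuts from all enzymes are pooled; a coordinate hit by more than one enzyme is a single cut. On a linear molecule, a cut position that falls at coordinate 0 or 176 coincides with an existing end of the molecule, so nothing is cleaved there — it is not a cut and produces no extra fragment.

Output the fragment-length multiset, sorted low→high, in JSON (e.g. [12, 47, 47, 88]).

[5,6,6,7,7,8,8,8,10,11,12,15,15,15,43]

Per-enzyme occurrences:
  OquIII (AAGCCC, off=0): starts [23, 35, 43, 72, 155] → cuts [23, 35, 43, 72, 155]
  RvuVI (CAGGAA, off=5): starts [49, 55, 82, 135] → cuts [54, 60, 87, 140]
  JekI (CTTACTG, off=2): starts [6, 14, 128, 168] → cuts [8, 16, 130, 170]
  YnoV (GCCGG, off=4): starts [61] → cuts [65]

Pooled cuts: [8, 16, 23, 35, 43, 54, 60, 65, 72, 87, 130, 140, 155, 170]

Fragment lengths:
  [0,8): 8 bp
  [8,16): 8 bp
  [16,23): 7 bp
  [23,35): 12 bp
  [35,43): 8 bp
  [43,54): 11 bp
  [54,60): 6 bp
  [60,65): 5 bp
  [65,72): 7 bp
  [72,87): 15 bp
  [87,130): 43 bp
  [130,140): 10 bp
  [140,155): 15 bp
  [155,170): 15 bp
  [170,176): 6 bp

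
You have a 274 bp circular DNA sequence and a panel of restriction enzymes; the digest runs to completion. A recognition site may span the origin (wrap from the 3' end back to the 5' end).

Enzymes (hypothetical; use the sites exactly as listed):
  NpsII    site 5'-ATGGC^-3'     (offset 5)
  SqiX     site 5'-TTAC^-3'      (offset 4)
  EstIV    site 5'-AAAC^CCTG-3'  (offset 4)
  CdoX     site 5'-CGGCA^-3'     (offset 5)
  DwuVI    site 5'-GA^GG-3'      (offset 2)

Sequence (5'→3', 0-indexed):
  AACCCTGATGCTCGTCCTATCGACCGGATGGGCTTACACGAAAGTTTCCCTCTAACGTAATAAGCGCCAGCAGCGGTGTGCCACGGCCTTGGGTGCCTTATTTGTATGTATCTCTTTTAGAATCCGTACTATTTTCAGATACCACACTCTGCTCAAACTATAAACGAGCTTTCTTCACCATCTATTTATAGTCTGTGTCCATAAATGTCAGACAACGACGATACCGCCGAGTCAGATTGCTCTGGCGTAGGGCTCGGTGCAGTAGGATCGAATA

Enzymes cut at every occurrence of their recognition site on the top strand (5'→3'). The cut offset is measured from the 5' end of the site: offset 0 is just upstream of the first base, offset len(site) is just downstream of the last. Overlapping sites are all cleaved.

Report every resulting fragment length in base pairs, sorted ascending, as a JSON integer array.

Site scan:
  NpsII (ATGGC, off=5): no sites
  SqiX TTAC/4: at [33] ⇒ [37]
  EstIV AAACCCTG/4: at [273] ⇒ [3]
  CdoX (CGGCA, off=5): no sites
  DwuVI (GAGG, off=2): no sites

Pooled cuts: [3, 37]

Fragment lengths:
  3→37: 34 bp
  37→3 (wrap): 274-37+3 = 240 bp

[34,240]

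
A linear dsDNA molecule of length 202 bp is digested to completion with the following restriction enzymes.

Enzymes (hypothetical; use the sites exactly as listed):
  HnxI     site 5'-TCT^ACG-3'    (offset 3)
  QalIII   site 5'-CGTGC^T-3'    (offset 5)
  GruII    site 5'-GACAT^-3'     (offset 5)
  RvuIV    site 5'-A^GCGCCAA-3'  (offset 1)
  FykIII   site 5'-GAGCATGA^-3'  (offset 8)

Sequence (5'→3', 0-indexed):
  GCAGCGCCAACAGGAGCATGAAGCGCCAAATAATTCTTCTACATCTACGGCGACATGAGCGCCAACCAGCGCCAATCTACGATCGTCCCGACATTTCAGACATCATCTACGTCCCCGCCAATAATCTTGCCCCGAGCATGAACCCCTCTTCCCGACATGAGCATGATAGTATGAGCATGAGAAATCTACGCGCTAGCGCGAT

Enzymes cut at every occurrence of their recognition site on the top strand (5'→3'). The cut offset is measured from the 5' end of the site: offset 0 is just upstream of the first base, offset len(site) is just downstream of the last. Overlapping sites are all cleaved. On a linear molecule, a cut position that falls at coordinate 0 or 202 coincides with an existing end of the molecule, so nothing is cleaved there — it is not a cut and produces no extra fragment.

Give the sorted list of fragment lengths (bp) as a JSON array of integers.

[1,2,3,5,7,8,9,10,10,10,14,15,16,17,18,24,33]

Per-enzyme occurrences:
  HnxI (TCTACG, off=3): starts [43, 75, 105, 184] → cuts [46, 78, 108, 187]
  QalIII (CGTGCT, off=5): no sites
  GruII (GACAT, off=5): starts [51, 89, 98, 153] → cuts [56, 94, 103, 158]
  RvuIV (AGCGCCAA, off=1): starts [2, 21, 57, 67] → cuts [3, 22, 58, 68]
  FykIII (GAGCATGA, off=8): starts [13, 133, 158, 172] → cuts [21, 141, 166, 180]

All cut coordinates (distinct, sorted): [3, 21, 22, 46, 56, 58, 68, 78, 94, 103, 108, 141, 158, 166, 180, 187]

Fragment lengths:
  [0,3): 3 bp
  [3,21): 18 bp
  [21,22): 1 bp
  [22,46): 24 bp
  [46,56): 10 bp
  [56,58): 2 bp
  [58,68): 10 bp
  [68,78): 10 bp
  [78,94): 16 bp
  [94,103): 9 bp
  [103,108): 5 bp
  [108,141): 33 bp
  [141,158): 17 bp
  [158,166): 8 bp
  [166,180): 14 bp
  [180,187): 7 bp
  [187,202): 15 bp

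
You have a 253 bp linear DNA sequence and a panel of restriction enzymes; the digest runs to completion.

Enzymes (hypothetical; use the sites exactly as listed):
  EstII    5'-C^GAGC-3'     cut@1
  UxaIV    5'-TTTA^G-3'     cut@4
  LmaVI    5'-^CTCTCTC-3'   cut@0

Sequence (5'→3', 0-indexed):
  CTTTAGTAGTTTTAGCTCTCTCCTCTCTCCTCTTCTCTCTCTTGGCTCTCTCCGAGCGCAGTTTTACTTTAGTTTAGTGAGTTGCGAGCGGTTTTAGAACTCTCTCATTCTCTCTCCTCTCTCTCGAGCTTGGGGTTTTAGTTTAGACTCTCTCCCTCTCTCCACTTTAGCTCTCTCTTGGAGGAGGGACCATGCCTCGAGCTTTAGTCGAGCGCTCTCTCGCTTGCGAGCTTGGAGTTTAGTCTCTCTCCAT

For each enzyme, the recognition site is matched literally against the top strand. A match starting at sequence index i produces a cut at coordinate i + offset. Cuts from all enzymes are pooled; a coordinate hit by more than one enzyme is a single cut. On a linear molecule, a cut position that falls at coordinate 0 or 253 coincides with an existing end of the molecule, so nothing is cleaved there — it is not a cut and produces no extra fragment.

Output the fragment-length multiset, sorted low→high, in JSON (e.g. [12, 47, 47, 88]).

[1,1,2,2,2,3,3,5,5,5,5,7,7,7,8,8,8,9,9,10,10,11,11,12,13,14,14,15,18,28]

Scan for sites:
  EstII (CGAGC, off=1): starts [52, 84, 124, 197, 208, 226] → cuts [53, 85, 125, 198, 209, 227]
  UxaIV (TTTAG, off=4): starts [1, 10, 67, 72, 92, 136, 141, 165, 202, 237] → cuts [5, 14, 71, 76, 96, 140, 145, 169, 206, 241]
  LmaVI (CTCTCTC, off=0): starts [15, 22, 34, 45, 99, 109, 116, 118, 147, 155, 170, 214, 243] → cuts [15, 22, 34, 45, 99, 109, 116, 118, 147, 155, 170, 214, 243]

All cut coordinates (distinct, sorted): [5, 14, 15, 22, 34, 45, 53, 71, 76, 85, 96, 99, 109, 116, 118, 125, 140, 145, 147, 155, 169, 170, 198, 206, 209, 214, 227, 241, 243]

Fragment lengths:
  [0,5): 5 bp
  [5,14): 9 bp
  [14,15): 1 bp
  [15,22): 7 bp
  [22,34): 12 bp
  [34,45): 11 bp
  [45,53): 8 bp
  [53,71): 18 bp
  [71,76): 5 bp
  [76,85): 9 bp
  [85,96): 11 bp
  [96,99): 3 bp
  [99,109): 10 bp
  [109,116): 7 bp
  [116,118): 2 bp
  [118,125): 7 bp
  [125,140): 15 bp
  [140,145): 5 bp
  [145,147): 2 bp
  [147,155): 8 bp
  [155,169): 14 bp
  [169,170): 1 bp
  [170,198): 28 bp
  [198,206): 8 bp
  [206,209): 3 bp
  [209,214): 5 bp
  [214,227): 13 bp
  [227,241): 14 bp
  [241,243): 2 bp
  [243,253): 10 bp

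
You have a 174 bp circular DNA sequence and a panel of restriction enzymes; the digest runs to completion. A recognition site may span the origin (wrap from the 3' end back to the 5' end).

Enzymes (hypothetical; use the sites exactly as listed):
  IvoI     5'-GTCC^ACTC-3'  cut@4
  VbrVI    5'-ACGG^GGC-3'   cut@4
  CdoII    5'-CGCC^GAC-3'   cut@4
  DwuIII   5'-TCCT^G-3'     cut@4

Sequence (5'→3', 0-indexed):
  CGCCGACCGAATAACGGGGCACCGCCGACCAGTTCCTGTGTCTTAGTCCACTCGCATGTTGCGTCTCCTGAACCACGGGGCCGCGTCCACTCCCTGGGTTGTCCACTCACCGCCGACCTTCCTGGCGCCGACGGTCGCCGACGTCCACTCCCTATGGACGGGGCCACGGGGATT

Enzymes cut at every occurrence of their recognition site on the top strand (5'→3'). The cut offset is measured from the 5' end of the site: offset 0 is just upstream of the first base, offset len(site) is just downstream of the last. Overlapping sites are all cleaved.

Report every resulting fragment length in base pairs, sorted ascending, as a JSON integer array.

Scan for sites:
  IvoI GTCCACTC/4: at [45, 84, 100, 142] ⇒ [49, 88, 104, 146]
  VbrVI ACGGGGC/4: at [13, 74, 157] ⇒ [17, 78, 161]
  CdoII CGCCGAC/4: at [0, 22, 110, 125, 135] ⇒ [4, 26, 114, 129, 139]
  DwuIII TCCTG/4: at [33, 65, 119] ⇒ [37, 69, 123]

Pooled cuts: [4, 17, 26, 37, 49, 69, 78, 88, 104, 114, 123, 129, 139, 146, 161]

Fragment lengths:
  4→17: 13 bp
  17→26: 9 bp
  26→37: 11 bp
  37→49: 12 bp
  49→69: 20 bp
  69→78: 9 bp
  78→88: 10 bp
  88→104: 16 bp
  104→114: 10 bp
  114→123: 9 bp
  123→129: 6 bp
  129→139: 10 bp
  139→146: 7 bp
  146→161: 15 bp
  161→4 (wrap): 174-161+4 = 17 bp

[6,7,9,9,9,10,10,10,11,12,13,15,16,17,20]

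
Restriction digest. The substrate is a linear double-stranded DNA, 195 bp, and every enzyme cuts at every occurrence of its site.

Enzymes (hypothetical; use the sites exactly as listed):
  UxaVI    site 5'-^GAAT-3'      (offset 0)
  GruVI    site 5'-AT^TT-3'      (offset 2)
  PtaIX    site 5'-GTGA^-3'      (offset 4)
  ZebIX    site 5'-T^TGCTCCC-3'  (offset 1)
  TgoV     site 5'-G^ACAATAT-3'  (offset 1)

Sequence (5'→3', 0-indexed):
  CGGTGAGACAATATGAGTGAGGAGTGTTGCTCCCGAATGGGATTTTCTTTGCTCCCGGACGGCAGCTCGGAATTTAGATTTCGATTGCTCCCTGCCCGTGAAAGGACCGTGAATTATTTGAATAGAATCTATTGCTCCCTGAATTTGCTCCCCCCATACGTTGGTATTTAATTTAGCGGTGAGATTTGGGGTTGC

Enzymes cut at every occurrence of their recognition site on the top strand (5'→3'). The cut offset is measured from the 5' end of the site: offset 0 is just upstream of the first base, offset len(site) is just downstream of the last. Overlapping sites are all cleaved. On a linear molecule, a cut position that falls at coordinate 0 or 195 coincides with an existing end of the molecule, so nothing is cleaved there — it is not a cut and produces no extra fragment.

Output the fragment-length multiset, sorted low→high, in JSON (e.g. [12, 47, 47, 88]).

Scan for sites:
  UxaVI (GAAT, off=0): starts [34, 69, 110, 119, 124, 140] → cuts [34, 69, 110, 119, 124, 140]
  GruVI (ATTT, off=2): starts [41, 71, 77, 115, 142, 165, 170, 183] → cuts [43, 73, 79, 117, 144, 167, 172, 185]
  PtaIX (GTGA, off=4): starts [2, 16, 97, 108, 178] → cuts [6, 20, 101, 112, 182]
  ZebIX (TTGCTCCC, off=1): starts [26, 48, 84, 131, 144] → cuts [27, 49, 85, 132, 145]
  TgoV (GACAATAT, off=1): starts [6] → cuts [7]

Pooled cuts: [6, 7, 20, 27, 34, 43, 49, 69, 73, 79, 85, 101, 110, 112, 117, 119, 124, 132, 140, 144, 145, 167, 172, 182, 185]

Fragment lengths:
  [0,6): 6 bp
  [6,7): 1 bp
  [7,20): 13 bp
  [20,27): 7 bp
  [27,34): 7 bp
  [34,43): 9 bp
  [43,49): 6 bp
  [49,69): 20 bp
  [69,73): 4 bp
  [73,79): 6 bp
  [79,85): 6 bp
  [85,101): 16 bp
  [101,110): 9 bp
  [110,112): 2 bp
  [112,117): 5 bp
  [117,119): 2 bp
  [119,124): 5 bp
  [124,132): 8 bp
  [132,140): 8 bp
  [140,144): 4 bp
  [144,145): 1 bp
  [145,167): 22 bp
  [167,172): 5 bp
  [172,182): 10 bp
  [182,185): 3 bp
  [185,195): 10 bp

[1,1,2,2,3,4,4,5,5,5,6,6,6,6,7,7,8,8,9,9,10,10,13,16,20,22]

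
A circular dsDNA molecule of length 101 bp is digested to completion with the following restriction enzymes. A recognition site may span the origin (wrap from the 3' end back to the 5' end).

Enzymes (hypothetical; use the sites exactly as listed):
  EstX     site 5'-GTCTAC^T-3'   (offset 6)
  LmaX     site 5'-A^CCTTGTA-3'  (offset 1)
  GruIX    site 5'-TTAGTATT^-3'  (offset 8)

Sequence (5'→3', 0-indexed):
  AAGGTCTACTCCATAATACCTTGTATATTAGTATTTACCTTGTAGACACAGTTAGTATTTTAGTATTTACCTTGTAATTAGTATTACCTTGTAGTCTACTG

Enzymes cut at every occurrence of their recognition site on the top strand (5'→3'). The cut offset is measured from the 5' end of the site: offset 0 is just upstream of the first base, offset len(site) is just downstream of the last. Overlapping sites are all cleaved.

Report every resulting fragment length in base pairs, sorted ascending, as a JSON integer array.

[1,2,2,8,9,11,13,16,17,22]

Site scan:
  EstX (GTCTACT, off=6): starts [3, 93] → cuts [9, 99]
  LmaX (ACCTTGTA, off=1): starts [17, 36, 68, 85] → cuts [18, 37, 69, 86]
  GruIX (TTAGTATT, off=8): starts [27, 51, 59, 77] → cuts [35, 59, 67, 85]

Pooled cuts: [9, 18, 35, 37, 59, 67, 69, 85, 86, 99]

Fragments:
  9→18: 9 bp
  18→35: 17 bp
  35→37: 2 bp
  37→59: 22 bp
  59→67: 8 bp
  67→69: 2 bp
  69→85: 16 bp
  85→86: 1 bp
  86→99: 13 bp
  99→9 (wrap): 101-99+9 = 11 bp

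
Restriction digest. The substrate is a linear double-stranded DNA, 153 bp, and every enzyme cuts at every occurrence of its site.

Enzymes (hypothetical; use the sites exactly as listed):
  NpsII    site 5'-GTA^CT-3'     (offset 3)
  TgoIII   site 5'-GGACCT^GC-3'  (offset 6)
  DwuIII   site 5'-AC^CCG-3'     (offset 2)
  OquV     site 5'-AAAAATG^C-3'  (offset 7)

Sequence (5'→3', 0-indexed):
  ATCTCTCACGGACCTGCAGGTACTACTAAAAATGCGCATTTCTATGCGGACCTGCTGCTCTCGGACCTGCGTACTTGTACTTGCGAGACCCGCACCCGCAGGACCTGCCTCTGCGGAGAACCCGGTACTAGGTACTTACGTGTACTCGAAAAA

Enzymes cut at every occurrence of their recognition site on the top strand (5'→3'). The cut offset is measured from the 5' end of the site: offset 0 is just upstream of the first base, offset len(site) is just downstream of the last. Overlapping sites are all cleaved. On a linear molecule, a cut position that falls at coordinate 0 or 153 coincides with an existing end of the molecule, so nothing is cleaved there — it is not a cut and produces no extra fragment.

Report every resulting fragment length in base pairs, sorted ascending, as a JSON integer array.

[5,6,6,6,7,7,9,10,10,11,12,15,15,15,19]

Scan for sites:
  NpsII GTACT/3: at [19, 70, 76, 124, 131, 141] ⇒ [22, 73, 79, 127, 134, 144]
  TgoIII GGACCTGC/6: at [9, 47, 62, 100] ⇒ [15, 53, 68, 106]
  DwuIII ACCCG/2: at [87, 93, 119] ⇒ [89, 95, 121]
  OquV AAAAATGC/7: at [27] ⇒ [34]

All cut coordinates (distinct, sorted): [15, 22, 34, 53, 68, 73, 79, 89, 95, 106, 121, 127, 134, 144]

Fragments:
  [0,15): 15 bp
  [15,22): 7 bp
  [22,34): 12 bp
  [34,53): 19 bp
  [53,68): 15 bp
  [68,73): 5 bp
  [73,79): 6 bp
  [79,89): 10 bp
  [89,95): 6 bp
  [95,106): 11 bp
  [106,121): 15 bp
  [121,127): 6 bp
  [127,134): 7 bp
  [134,144): 10 bp
  [144,153): 9 bp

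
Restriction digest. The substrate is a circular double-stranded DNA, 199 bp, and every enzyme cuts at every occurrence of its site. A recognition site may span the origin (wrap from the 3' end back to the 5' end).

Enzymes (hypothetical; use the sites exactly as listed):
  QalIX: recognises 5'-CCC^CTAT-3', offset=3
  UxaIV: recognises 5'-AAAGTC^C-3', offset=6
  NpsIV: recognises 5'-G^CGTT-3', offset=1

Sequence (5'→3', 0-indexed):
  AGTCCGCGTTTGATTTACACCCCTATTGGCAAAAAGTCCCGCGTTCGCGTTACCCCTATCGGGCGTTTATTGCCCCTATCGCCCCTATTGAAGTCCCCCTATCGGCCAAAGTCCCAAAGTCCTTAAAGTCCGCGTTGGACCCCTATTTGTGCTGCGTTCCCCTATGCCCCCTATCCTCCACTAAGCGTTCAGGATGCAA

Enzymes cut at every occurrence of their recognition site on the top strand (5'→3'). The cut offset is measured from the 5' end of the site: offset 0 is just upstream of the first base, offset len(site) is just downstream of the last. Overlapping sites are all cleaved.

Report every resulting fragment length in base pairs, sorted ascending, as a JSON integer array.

[2,2,3,6,7,8,8,8,9,9,9,10,12,12,14,15,15,16,16,18]

Site scan:
  QalIX CCCCTAT/3: at [19, 52, 72, 81, 95, 139, 158, 167] ⇒ [22, 55, 75, 84, 98, 142, 161, 170]
  UxaIV AAAGTCC/6: at [32, 107, 115, 124, 197] ⇒ [4, 38, 113, 121, 130]
  NpsIV GCGTT/1: at [5, 40, 46, 62, 131, 153, 184] ⇒ [6, 41, 47, 63, 132, 154, 185]

All cut coordinates (distinct, sorted): [4, 6, 22, 38, 41, 47, 55, 63, 75, 84, 98, 113, 121, 130, 132, 142, 154, 161, 170, 185]

Fragments:
  4→6: 2 bp
  6→22: 16 bp
  22→38: 16 bp
  38→41: 3 bp
  41→47: 6 bp
  47→55: 8 bp
  55→63: 8 bp
  63→75: 12 bp
  75→84: 9 bp
  84→98: 14 bp
  98→113: 15 bp
  113→121: 8 bp
  121→130: 9 bp
  130→132: 2 bp
  132→142: 10 bp
  142→154: 12 bp
  154→161: 7 bp
  161→170: 9 bp
  170→185: 15 bp
  185→4 (wrap): 199-185+4 = 18 bp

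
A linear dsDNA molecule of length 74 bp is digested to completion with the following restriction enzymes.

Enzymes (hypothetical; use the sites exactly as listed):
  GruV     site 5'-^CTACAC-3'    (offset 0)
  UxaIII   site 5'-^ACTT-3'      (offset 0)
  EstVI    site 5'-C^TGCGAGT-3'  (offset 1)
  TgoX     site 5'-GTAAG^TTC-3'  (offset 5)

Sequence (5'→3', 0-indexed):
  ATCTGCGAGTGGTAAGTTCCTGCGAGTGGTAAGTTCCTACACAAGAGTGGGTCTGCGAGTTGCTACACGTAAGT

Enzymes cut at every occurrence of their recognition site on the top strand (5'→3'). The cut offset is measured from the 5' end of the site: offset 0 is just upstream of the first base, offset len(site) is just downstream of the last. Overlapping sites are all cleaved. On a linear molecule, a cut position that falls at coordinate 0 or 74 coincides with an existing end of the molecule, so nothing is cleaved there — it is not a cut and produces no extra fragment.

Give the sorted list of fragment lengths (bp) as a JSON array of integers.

Scan for sites:
  GruV (CTACAC, off=0): starts [36, 62] → cuts [36, 62]
  UxaIII (ACTT, off=0): no sites
  EstVI (CTGCGAGT, off=1): starts [2, 19, 52] → cuts [3, 20, 53]
  TgoX (GTAAGTTC, off=5): starts [11, 28] → cuts [16, 33]

All cut coordinates (distinct, sorted): [3, 16, 20, 33, 36, 53, 62]

Fragments:
  [0,3): 3 bp
  [3,16): 13 bp
  [16,20): 4 bp
  [20,33): 13 bp
  [33,36): 3 bp
  [36,53): 17 bp
  [53,62): 9 bp
  [62,74): 12 bp

[3,3,4,9,12,13,13,17]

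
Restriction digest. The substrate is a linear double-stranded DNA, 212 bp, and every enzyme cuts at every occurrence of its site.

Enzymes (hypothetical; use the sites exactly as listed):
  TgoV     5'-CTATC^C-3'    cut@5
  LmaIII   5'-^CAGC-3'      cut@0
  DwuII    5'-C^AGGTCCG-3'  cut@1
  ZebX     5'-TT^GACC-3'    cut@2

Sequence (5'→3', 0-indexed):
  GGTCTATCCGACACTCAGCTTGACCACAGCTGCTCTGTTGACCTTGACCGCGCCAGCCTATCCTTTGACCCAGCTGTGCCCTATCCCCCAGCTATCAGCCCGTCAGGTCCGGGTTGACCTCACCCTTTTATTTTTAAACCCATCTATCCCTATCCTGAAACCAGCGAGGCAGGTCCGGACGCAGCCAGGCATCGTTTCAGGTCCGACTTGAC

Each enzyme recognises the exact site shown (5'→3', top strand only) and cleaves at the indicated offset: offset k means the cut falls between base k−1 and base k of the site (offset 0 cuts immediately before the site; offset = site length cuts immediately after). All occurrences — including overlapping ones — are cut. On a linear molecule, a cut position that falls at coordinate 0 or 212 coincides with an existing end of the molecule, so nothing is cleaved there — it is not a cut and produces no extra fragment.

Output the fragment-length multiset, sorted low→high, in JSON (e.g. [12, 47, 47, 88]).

[3,4,4,5,6,6,6,7,7,7,8,8,9,9,9,11,11,13,14,15,17,33]

Per-enzyme occurrences:
  TgoV (CTATCC, off=5): starts [3, 57, 80, 143, 149] → cuts [8, 62, 85, 148, 154]
  LmaIII (CAGC, off=0): starts [15, 26, 53, 70, 88, 95, 161, 181] → cuts [15, 26, 53, 70, 88, 95, 161, 181]
  DwuII (CAGGTCCG, off=1): starts [103, 169, 197] → cuts [104, 170, 198]
  ZebX (TTGACC, off=2): starts [19, 37, 43, 64, 113] → cuts [21, 39, 45, 66, 115]

All cut coordinates (distinct, sorted): [8, 15, 21, 26, 39, 45, 53, 62, 66, 70, 85, 88, 95, 104, 115, 148, 154, 161, 170, 181, 198]

Fragments:
  [0,8): 8 bp
  [8,15): 7 bp
  [15,21): 6 bp
  [21,26): 5 bp
  [26,39): 13 bp
  [39,45): 6 bp
  [45,53): 8 bp
  [53,62): 9 bp
  [62,66): 4 bp
  [66,70): 4 bp
  [70,85): 15 bp
  [85,88): 3 bp
  [88,95): 7 bp
  [95,104): 9 bp
  [104,115): 11 bp
  [115,148): 33 bp
  [148,154): 6 bp
  [154,161): 7 bp
  [161,170): 9 bp
  [170,181): 11 bp
  [181,198): 17 bp
  [198,212): 14 bp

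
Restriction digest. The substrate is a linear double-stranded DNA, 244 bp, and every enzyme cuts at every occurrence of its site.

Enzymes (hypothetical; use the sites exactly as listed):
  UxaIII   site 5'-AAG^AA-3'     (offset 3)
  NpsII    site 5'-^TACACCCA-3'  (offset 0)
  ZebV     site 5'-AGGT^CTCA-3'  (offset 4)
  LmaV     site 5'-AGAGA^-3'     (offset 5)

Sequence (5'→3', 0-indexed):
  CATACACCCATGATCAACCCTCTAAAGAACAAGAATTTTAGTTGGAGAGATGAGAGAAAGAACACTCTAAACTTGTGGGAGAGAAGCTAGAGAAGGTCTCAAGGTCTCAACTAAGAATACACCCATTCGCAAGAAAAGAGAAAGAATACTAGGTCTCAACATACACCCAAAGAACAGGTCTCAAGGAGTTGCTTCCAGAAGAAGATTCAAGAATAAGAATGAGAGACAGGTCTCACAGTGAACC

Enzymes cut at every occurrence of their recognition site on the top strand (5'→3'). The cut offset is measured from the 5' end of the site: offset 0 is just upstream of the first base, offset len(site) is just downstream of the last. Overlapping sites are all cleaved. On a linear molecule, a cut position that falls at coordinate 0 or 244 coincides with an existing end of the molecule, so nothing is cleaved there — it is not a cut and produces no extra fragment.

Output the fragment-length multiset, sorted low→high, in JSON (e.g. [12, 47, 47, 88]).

[2,2,3,3,4,5,6,6,7,7,7,8,8,9,9,10,10,10,11,13,16,17,22,24,25]

Site scan:
  UxaIII AAGAA/3: at [24, 30, 57, 112, 130, 141, 169, 198, 208, 214] ⇒ [27, 33, 60, 115, 133, 144, 172, 201, 211, 217]
  NpsII TACACCCA/0: at [2, 117, 161] ⇒ [2, 117, 161]
  ZebV AGGTCTCA/4: at [93, 101, 150, 175, 227] ⇒ [97, 105, 154, 179, 231]
  LmaV AGAGA/5: at [45, 52, 79, 88, 136, 221] ⇒ [50, 57, 84, 93, 141, 226]

Pooled cuts: [2, 27, 33, 50, 57, 60, 84, 93, 97, 105, 115, 117, 133, 141, 144, 154, 161, 172, 179, 201, 211, 217, 226, 231]

Fragments:
  [0,2): 2 bp
  [2,27): 25 bp
  [27,33): 6 bp
  [33,50): 17 bp
  [50,57): 7 bp
  [57,60): 3 bp
  [60,84): 24 bp
  [84,93): 9 bp
  [93,97): 4 bp
  [97,105): 8 bp
  [105,115): 10 bp
  [115,117): 2 bp
  [117,133): 16 bp
  [133,141): 8 bp
  [141,144): 3 bp
  [144,154): 10 bp
  [154,161): 7 bp
  [161,172): 11 bp
  [172,179): 7 bp
  [179,201): 22 bp
  [201,211): 10 bp
  [211,217): 6 bp
  [217,226): 9 bp
  [226,231): 5 bp
  [231,244): 13 bp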